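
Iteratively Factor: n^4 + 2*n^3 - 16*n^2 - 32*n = (n)*(n^3 + 2*n^2 - 16*n - 32) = n*(n + 4)*(n^2 - 2*n - 8) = n*(n + 2)*(n + 4)*(n - 4)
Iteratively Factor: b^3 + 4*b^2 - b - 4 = (b - 1)*(b^2 + 5*b + 4) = (b - 1)*(b + 4)*(b + 1)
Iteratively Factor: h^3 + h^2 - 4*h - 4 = (h - 2)*(h^2 + 3*h + 2) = (h - 2)*(h + 1)*(h + 2)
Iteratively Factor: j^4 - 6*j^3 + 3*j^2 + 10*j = (j)*(j^3 - 6*j^2 + 3*j + 10) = j*(j - 2)*(j^2 - 4*j - 5) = j*(j - 5)*(j - 2)*(j + 1)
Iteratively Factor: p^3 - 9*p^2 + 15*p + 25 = (p - 5)*(p^2 - 4*p - 5) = (p - 5)^2*(p + 1)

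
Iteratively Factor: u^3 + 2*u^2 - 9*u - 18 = (u + 3)*(u^2 - u - 6) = (u - 3)*(u + 3)*(u + 2)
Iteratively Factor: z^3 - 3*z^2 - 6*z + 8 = (z + 2)*(z^2 - 5*z + 4) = (z - 1)*(z + 2)*(z - 4)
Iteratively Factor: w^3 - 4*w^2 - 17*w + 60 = (w - 3)*(w^2 - w - 20) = (w - 3)*(w + 4)*(w - 5)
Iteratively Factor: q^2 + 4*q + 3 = (q + 1)*(q + 3)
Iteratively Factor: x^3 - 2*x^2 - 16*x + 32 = (x + 4)*(x^2 - 6*x + 8) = (x - 2)*(x + 4)*(x - 4)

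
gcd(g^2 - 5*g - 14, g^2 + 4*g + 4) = g + 2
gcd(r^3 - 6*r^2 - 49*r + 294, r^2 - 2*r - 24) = r - 6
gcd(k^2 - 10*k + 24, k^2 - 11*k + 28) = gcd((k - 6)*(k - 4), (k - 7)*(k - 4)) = k - 4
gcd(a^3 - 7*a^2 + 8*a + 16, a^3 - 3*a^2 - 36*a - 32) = a + 1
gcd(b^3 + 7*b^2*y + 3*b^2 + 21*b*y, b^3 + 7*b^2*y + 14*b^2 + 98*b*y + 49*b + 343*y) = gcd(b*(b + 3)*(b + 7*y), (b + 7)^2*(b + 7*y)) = b + 7*y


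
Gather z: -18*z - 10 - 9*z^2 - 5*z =-9*z^2 - 23*z - 10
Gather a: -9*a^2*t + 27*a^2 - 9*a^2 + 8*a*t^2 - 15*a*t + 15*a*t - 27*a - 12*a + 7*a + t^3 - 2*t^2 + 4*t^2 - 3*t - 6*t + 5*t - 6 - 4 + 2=a^2*(18 - 9*t) + a*(8*t^2 - 32) + t^3 + 2*t^2 - 4*t - 8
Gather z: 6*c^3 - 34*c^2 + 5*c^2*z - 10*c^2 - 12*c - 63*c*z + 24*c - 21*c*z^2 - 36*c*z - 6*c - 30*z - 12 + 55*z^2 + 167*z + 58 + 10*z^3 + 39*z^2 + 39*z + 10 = 6*c^3 - 44*c^2 + 6*c + 10*z^3 + z^2*(94 - 21*c) + z*(5*c^2 - 99*c + 176) + 56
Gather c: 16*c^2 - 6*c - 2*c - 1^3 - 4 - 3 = 16*c^2 - 8*c - 8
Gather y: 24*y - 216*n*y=y*(24 - 216*n)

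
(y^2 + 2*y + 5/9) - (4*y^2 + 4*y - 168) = -3*y^2 - 2*y + 1517/9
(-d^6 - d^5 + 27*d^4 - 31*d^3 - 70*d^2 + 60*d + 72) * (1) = -d^6 - d^5 + 27*d^4 - 31*d^3 - 70*d^2 + 60*d + 72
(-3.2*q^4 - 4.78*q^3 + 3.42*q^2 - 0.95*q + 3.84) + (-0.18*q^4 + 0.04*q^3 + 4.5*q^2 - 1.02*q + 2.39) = -3.38*q^4 - 4.74*q^3 + 7.92*q^2 - 1.97*q + 6.23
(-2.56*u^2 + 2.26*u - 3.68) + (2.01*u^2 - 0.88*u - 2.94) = -0.55*u^2 + 1.38*u - 6.62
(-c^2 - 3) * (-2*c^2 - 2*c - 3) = 2*c^4 + 2*c^3 + 9*c^2 + 6*c + 9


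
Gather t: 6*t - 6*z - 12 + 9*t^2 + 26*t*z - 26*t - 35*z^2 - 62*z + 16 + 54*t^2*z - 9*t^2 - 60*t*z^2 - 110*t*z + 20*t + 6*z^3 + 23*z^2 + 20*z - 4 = 54*t^2*z + t*(-60*z^2 - 84*z) + 6*z^3 - 12*z^2 - 48*z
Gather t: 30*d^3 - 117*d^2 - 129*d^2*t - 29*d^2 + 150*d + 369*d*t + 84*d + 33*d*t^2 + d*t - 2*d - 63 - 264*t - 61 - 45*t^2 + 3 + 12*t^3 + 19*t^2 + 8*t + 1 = 30*d^3 - 146*d^2 + 232*d + 12*t^3 + t^2*(33*d - 26) + t*(-129*d^2 + 370*d - 256) - 120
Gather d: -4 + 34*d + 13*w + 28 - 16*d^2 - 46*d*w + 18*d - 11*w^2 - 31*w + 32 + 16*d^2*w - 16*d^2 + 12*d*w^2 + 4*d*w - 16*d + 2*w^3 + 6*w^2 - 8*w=d^2*(16*w - 32) + d*(12*w^2 - 42*w + 36) + 2*w^3 - 5*w^2 - 26*w + 56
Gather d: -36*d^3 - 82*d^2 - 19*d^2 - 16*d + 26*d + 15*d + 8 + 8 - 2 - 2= -36*d^3 - 101*d^2 + 25*d + 12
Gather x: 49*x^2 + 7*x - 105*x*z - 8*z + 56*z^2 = 49*x^2 + x*(7 - 105*z) + 56*z^2 - 8*z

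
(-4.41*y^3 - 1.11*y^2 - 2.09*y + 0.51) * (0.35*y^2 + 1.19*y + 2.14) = -1.5435*y^5 - 5.6364*y^4 - 11.4898*y^3 - 4.684*y^2 - 3.8657*y + 1.0914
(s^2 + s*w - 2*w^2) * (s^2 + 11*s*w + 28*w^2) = s^4 + 12*s^3*w + 37*s^2*w^2 + 6*s*w^3 - 56*w^4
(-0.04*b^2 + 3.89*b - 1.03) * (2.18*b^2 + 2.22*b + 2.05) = -0.0872*b^4 + 8.3914*b^3 + 6.3084*b^2 + 5.6879*b - 2.1115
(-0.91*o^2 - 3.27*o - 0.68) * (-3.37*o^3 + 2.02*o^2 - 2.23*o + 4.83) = 3.0667*o^5 + 9.1817*o^4 - 2.2845*o^3 + 1.5232*o^2 - 14.2777*o - 3.2844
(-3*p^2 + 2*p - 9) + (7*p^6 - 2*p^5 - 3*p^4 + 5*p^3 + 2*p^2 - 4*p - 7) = 7*p^6 - 2*p^5 - 3*p^4 + 5*p^3 - p^2 - 2*p - 16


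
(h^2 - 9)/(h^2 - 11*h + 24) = (h + 3)/(h - 8)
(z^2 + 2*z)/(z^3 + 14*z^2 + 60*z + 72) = z/(z^2 + 12*z + 36)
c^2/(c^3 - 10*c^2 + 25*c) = c/(c^2 - 10*c + 25)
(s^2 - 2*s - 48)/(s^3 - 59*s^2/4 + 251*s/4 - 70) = 4*(s + 6)/(4*s^2 - 27*s + 35)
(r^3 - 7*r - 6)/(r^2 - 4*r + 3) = (r^2 + 3*r + 2)/(r - 1)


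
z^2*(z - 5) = z^3 - 5*z^2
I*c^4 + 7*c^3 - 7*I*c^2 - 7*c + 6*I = (c - 1)*(c - 6*I)*(c - I)*(I*c + I)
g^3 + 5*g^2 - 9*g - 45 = (g - 3)*(g + 3)*(g + 5)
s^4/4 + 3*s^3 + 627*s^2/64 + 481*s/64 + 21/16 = (s/4 + 1)*(s + 1/4)*(s + 3/4)*(s + 7)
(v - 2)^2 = v^2 - 4*v + 4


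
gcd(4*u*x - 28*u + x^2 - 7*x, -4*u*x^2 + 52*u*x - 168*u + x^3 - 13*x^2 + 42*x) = x - 7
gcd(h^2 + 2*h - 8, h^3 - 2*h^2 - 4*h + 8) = h - 2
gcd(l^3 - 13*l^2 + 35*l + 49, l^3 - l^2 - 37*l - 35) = l^2 - 6*l - 7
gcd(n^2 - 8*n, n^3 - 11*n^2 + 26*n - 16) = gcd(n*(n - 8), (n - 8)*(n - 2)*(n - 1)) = n - 8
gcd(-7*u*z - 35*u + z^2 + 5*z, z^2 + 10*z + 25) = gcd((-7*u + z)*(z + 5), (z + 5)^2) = z + 5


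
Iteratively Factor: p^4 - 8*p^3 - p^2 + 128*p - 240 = (p - 4)*(p^3 - 4*p^2 - 17*p + 60) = (p - 4)*(p - 3)*(p^2 - p - 20) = (p - 5)*(p - 4)*(p - 3)*(p + 4)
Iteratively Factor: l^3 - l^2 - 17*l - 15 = (l + 1)*(l^2 - 2*l - 15) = (l - 5)*(l + 1)*(l + 3)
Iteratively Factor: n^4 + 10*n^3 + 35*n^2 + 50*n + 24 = (n + 1)*(n^3 + 9*n^2 + 26*n + 24) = (n + 1)*(n + 4)*(n^2 + 5*n + 6) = (n + 1)*(n + 2)*(n + 4)*(n + 3)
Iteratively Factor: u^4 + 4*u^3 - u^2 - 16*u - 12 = (u + 3)*(u^3 + u^2 - 4*u - 4) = (u + 2)*(u + 3)*(u^2 - u - 2) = (u + 1)*(u + 2)*(u + 3)*(u - 2)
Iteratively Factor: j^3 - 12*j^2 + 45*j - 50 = (j - 5)*(j^2 - 7*j + 10) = (j - 5)^2*(j - 2)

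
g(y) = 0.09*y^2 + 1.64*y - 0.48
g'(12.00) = 3.80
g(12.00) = 32.16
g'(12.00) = 3.80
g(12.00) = 32.16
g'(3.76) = 2.32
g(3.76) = 6.96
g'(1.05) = 1.83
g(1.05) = 1.34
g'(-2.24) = 1.24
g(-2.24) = -3.70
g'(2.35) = 2.06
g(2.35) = 3.87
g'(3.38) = 2.25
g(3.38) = 6.09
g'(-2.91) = 1.12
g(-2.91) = -4.49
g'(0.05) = 1.65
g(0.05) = -0.40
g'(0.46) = 1.72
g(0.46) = 0.29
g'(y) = 0.18*y + 1.64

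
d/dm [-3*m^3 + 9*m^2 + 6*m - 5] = -9*m^2 + 18*m + 6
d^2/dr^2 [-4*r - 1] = 0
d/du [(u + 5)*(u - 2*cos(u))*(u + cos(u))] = -(u + 5)*(u - 2*cos(u))*(sin(u) - 1) + (u + 5)*(u + cos(u))*(2*sin(u) + 1) + (u - 2*cos(u))*(u + cos(u))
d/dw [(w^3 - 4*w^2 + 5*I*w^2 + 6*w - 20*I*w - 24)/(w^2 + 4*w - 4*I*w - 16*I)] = (w^4 + w^3*(8 - 8*I) + w^2*(-2 + 8*I) + w*(208 + 128*I) - 224 - 192*I)/(w^4 + w^3*(8 - 8*I) - 64*I*w^2 + w*(-128 - 128*I) - 256)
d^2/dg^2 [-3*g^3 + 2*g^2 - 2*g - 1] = 4 - 18*g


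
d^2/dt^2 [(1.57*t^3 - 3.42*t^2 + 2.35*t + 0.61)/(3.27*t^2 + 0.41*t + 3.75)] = (2.8421709430404e-14*t^5 - 5.6843418860808e-14*t^4 + 21.450602*t^3 + 305.245764*t^2 - 35.525538*t - 118.168918)/(34.965783*t^6 + 13.152267*t^5 + 121.944186*t^4 + 30.234671*t^3 + 139.84425*t^2 + 17.296875*t + 52.734375)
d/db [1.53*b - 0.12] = 1.53000000000000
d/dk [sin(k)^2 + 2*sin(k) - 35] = 2*(sin(k) + 1)*cos(k)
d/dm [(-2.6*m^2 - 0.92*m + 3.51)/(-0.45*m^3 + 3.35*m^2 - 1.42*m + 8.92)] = (-1.17*m^4 - 0.827999999999999*m^3 + 11.5125*m^2 - 69.901*m - 3.2222)/(0.2025*m^6 - 3.015*m^5 + 12.5005*m^4 - 17.542*m^3 + 61.7804*m^2 - 25.3328*m + 79.5664)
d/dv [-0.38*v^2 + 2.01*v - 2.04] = 2.01 - 0.76*v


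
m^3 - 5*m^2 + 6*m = m*(m - 3)*(m - 2)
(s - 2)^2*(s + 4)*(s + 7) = s^4 + 7*s^3 - 12*s^2 - 68*s + 112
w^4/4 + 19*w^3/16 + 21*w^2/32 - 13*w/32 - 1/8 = (w/4 + 1)*(w - 1/2)*(w + 1/4)*(w + 1)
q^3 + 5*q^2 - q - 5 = (q - 1)*(q + 1)*(q + 5)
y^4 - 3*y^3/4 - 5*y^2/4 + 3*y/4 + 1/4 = (y - 1)^2*(y + 1/4)*(y + 1)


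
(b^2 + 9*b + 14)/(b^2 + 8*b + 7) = (b + 2)/(b + 1)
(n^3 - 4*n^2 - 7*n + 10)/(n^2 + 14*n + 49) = (n^3 - 4*n^2 - 7*n + 10)/(n^2 + 14*n + 49)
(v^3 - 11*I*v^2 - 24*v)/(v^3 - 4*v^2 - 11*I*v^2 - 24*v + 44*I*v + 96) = v/(v - 4)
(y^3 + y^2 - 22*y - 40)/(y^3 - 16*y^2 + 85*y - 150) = (y^2 + 6*y + 8)/(y^2 - 11*y + 30)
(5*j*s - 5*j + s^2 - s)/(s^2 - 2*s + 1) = (5*j + s)/(s - 1)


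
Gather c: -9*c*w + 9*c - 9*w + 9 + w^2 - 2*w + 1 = c*(9 - 9*w) + w^2 - 11*w + 10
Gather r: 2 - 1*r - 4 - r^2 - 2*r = -r^2 - 3*r - 2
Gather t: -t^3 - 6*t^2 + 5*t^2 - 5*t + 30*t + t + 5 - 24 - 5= -t^3 - t^2 + 26*t - 24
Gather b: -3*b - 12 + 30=18 - 3*b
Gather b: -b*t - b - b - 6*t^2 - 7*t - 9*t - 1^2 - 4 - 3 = b*(-t - 2) - 6*t^2 - 16*t - 8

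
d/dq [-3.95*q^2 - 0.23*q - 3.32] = -7.9*q - 0.23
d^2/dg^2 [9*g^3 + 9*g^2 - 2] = 54*g + 18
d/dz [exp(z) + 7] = exp(z)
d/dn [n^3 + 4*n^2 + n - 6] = 3*n^2 + 8*n + 1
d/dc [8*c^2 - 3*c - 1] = 16*c - 3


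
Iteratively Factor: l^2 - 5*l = (l - 5)*(l)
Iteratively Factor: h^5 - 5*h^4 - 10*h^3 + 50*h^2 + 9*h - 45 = (h + 1)*(h^4 - 6*h^3 - 4*h^2 + 54*h - 45) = (h - 1)*(h + 1)*(h^3 - 5*h^2 - 9*h + 45) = (h - 3)*(h - 1)*(h + 1)*(h^2 - 2*h - 15) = (h - 5)*(h - 3)*(h - 1)*(h + 1)*(h + 3)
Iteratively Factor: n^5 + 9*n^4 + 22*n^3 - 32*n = (n + 4)*(n^4 + 5*n^3 + 2*n^2 - 8*n) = n*(n + 4)*(n^3 + 5*n^2 + 2*n - 8) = n*(n + 2)*(n + 4)*(n^2 + 3*n - 4) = n*(n - 1)*(n + 2)*(n + 4)*(n + 4)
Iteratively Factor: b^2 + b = (b)*(b + 1)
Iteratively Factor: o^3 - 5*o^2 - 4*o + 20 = (o - 2)*(o^2 - 3*o - 10) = (o - 2)*(o + 2)*(o - 5)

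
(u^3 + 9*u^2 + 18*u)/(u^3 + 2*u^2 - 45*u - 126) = u/(u - 7)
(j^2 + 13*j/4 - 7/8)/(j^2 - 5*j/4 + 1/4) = (j + 7/2)/(j - 1)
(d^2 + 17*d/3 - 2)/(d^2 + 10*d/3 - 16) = (3*d - 1)/(3*d - 8)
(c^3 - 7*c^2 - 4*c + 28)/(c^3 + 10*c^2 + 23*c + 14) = (c^2 - 9*c + 14)/(c^2 + 8*c + 7)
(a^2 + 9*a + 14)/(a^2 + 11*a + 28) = (a + 2)/(a + 4)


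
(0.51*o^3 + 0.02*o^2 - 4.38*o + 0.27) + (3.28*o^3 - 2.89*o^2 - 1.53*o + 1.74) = 3.79*o^3 - 2.87*o^2 - 5.91*o + 2.01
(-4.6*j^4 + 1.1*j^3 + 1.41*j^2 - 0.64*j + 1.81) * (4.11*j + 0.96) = -18.906*j^5 + 0.105000000000001*j^4 + 6.8511*j^3 - 1.2768*j^2 + 6.8247*j + 1.7376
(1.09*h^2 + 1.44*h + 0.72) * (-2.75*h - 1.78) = -2.9975*h^3 - 5.9002*h^2 - 4.5432*h - 1.2816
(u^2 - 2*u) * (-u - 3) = -u^3 - u^2 + 6*u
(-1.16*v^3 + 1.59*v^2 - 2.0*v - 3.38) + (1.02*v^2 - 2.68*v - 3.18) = -1.16*v^3 + 2.61*v^2 - 4.68*v - 6.56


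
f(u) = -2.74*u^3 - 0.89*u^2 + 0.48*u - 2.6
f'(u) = -8.22*u^2 - 1.78*u + 0.48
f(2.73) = -63.67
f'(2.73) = -65.64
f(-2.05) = 16.28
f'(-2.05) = -30.42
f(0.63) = -3.34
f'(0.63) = -3.90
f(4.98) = -360.69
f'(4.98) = -212.24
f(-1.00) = -1.23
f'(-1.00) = -5.96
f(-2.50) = 33.45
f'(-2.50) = -46.44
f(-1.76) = 8.74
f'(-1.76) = -21.85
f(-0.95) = -1.51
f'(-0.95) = -5.25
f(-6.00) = 554.32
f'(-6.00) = -284.76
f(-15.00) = 9037.45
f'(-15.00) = -1822.32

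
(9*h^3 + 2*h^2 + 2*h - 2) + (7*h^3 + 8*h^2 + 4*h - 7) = 16*h^3 + 10*h^2 + 6*h - 9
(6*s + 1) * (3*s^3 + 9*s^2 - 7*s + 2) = 18*s^4 + 57*s^3 - 33*s^2 + 5*s + 2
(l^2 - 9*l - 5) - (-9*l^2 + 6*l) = 10*l^2 - 15*l - 5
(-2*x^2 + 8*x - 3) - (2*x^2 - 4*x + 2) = -4*x^2 + 12*x - 5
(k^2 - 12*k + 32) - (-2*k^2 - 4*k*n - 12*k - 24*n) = 3*k^2 + 4*k*n + 24*n + 32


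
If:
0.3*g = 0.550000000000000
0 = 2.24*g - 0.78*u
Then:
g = 1.83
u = 5.26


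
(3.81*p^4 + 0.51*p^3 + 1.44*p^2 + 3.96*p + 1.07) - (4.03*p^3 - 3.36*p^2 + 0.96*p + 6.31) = 3.81*p^4 - 3.52*p^3 + 4.8*p^2 + 3.0*p - 5.24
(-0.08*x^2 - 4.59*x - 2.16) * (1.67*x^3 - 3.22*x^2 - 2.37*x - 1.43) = -0.1336*x^5 - 7.4077*x^4 + 11.3622*x^3 + 17.9479*x^2 + 11.6829*x + 3.0888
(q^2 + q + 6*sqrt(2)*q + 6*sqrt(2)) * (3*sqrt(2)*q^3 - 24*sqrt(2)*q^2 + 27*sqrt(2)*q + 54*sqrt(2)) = 3*sqrt(2)*q^5 - 21*sqrt(2)*q^4 + 36*q^4 - 252*q^3 + 3*sqrt(2)*q^3 + 36*q^2 + 81*sqrt(2)*q^2 + 54*sqrt(2)*q + 972*q + 648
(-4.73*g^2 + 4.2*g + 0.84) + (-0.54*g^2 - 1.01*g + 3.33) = -5.27*g^2 + 3.19*g + 4.17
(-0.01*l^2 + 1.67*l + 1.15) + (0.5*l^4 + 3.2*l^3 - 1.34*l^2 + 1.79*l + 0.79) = 0.5*l^4 + 3.2*l^3 - 1.35*l^2 + 3.46*l + 1.94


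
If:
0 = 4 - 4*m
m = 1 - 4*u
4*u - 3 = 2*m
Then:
No Solution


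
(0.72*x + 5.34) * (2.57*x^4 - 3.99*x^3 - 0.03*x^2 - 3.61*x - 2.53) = 1.8504*x^5 + 10.851*x^4 - 21.3282*x^3 - 2.7594*x^2 - 21.099*x - 13.5102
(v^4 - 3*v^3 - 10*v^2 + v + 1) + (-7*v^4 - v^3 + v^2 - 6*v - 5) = -6*v^4 - 4*v^3 - 9*v^2 - 5*v - 4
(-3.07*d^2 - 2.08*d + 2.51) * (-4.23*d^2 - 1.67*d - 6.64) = 12.9861*d^4 + 13.9253*d^3 + 13.2411*d^2 + 9.6195*d - 16.6664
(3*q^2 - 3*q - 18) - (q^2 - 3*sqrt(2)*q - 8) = 2*q^2 - 3*q + 3*sqrt(2)*q - 10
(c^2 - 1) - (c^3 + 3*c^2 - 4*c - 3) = -c^3 - 2*c^2 + 4*c + 2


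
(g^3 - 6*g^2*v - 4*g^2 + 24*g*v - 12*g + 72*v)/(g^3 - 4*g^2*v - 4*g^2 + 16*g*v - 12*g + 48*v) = (-g + 6*v)/(-g + 4*v)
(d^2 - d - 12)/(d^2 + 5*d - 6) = (d^2 - d - 12)/(d^2 + 5*d - 6)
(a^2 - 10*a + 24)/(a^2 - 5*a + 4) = (a - 6)/(a - 1)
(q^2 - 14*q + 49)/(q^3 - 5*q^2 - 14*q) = (q - 7)/(q*(q + 2))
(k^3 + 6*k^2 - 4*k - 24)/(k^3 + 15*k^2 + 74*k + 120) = (k^2 - 4)/(k^2 + 9*k + 20)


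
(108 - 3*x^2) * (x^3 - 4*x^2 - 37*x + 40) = -3*x^5 + 12*x^4 + 219*x^3 - 552*x^2 - 3996*x + 4320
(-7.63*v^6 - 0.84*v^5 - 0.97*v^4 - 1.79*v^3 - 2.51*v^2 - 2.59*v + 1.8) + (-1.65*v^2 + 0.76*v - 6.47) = -7.63*v^6 - 0.84*v^5 - 0.97*v^4 - 1.79*v^3 - 4.16*v^2 - 1.83*v - 4.67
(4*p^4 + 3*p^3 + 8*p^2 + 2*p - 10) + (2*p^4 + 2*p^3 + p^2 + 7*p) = 6*p^4 + 5*p^3 + 9*p^2 + 9*p - 10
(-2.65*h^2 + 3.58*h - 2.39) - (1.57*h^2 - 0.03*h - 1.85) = -4.22*h^2 + 3.61*h - 0.54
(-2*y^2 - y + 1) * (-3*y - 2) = 6*y^3 + 7*y^2 - y - 2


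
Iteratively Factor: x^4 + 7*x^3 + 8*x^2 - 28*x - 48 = (x + 3)*(x^3 + 4*x^2 - 4*x - 16) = (x + 2)*(x + 3)*(x^2 + 2*x - 8) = (x + 2)*(x + 3)*(x + 4)*(x - 2)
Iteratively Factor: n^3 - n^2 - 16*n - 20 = (n + 2)*(n^2 - 3*n - 10) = (n + 2)^2*(n - 5)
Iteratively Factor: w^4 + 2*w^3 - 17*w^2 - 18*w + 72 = (w + 3)*(w^3 - w^2 - 14*w + 24) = (w - 3)*(w + 3)*(w^2 + 2*w - 8) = (w - 3)*(w + 3)*(w + 4)*(w - 2)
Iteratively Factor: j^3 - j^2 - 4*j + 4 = (j - 1)*(j^2 - 4) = (j - 2)*(j - 1)*(j + 2)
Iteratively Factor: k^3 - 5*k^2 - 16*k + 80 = (k - 5)*(k^2 - 16) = (k - 5)*(k + 4)*(k - 4)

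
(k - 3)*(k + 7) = k^2 + 4*k - 21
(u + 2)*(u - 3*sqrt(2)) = u^2 - 3*sqrt(2)*u + 2*u - 6*sqrt(2)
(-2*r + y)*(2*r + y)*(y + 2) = -4*r^2*y - 8*r^2 + y^3 + 2*y^2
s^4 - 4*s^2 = s^2*(s - 2)*(s + 2)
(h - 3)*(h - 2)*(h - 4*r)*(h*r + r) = h^4*r - 4*h^3*r^2 - 4*h^3*r + 16*h^2*r^2 + h^2*r - 4*h*r^2 + 6*h*r - 24*r^2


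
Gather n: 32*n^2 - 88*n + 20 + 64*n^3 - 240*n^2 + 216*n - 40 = 64*n^3 - 208*n^2 + 128*n - 20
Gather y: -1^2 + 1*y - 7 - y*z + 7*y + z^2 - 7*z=y*(8 - z) + z^2 - 7*z - 8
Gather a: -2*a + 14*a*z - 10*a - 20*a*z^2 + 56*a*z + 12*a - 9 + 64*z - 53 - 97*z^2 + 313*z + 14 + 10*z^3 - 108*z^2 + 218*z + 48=a*(-20*z^2 + 70*z) + 10*z^3 - 205*z^2 + 595*z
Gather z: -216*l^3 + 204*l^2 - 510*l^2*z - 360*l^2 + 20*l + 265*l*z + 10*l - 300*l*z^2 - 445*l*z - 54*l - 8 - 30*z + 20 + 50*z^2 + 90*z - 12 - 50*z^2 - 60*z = -216*l^3 - 156*l^2 - 300*l*z^2 - 24*l + z*(-510*l^2 - 180*l)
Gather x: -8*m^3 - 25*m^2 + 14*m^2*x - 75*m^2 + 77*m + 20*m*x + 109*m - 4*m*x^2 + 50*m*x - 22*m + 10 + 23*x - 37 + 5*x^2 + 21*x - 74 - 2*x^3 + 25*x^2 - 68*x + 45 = -8*m^3 - 100*m^2 + 164*m - 2*x^3 + x^2*(30 - 4*m) + x*(14*m^2 + 70*m - 24) - 56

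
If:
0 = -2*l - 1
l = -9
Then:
No Solution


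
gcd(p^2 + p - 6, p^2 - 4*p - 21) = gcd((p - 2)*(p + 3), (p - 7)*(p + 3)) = p + 3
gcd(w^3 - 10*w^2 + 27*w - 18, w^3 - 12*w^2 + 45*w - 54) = w^2 - 9*w + 18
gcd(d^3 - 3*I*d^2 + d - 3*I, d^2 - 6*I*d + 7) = d + I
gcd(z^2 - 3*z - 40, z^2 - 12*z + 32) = z - 8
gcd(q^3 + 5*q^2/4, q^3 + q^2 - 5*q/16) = q^2 + 5*q/4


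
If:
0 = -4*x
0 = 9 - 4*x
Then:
No Solution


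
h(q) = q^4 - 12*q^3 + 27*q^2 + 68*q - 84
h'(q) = 4*q^3 - 36*q^2 + 54*q + 68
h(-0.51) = -110.00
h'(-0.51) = 30.57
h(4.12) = 103.38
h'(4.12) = -40.86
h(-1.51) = -78.60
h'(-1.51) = -109.40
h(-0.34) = -103.51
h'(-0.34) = 45.32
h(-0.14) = -92.96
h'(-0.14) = 59.72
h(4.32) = 94.47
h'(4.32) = -48.08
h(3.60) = 118.81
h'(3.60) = -17.54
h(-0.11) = -91.14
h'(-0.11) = 61.62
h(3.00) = 120.00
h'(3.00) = 14.00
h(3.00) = 120.00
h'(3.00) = 14.00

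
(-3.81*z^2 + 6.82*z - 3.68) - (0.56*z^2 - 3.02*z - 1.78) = -4.37*z^2 + 9.84*z - 1.9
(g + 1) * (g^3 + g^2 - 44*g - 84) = g^4 + 2*g^3 - 43*g^2 - 128*g - 84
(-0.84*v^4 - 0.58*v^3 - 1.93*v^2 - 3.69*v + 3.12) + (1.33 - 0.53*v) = -0.84*v^4 - 0.58*v^3 - 1.93*v^2 - 4.22*v + 4.45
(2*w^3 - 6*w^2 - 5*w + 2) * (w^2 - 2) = 2*w^5 - 6*w^4 - 9*w^3 + 14*w^2 + 10*w - 4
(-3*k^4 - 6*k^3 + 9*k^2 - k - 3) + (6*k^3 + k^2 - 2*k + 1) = -3*k^4 + 10*k^2 - 3*k - 2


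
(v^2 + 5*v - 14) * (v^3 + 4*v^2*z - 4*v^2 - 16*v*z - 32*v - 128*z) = v^5 + 4*v^4*z + v^4 + 4*v^3*z - 66*v^3 - 264*v^2*z - 104*v^2 - 416*v*z + 448*v + 1792*z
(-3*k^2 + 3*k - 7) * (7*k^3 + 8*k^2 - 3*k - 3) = -21*k^5 - 3*k^4 - 16*k^3 - 56*k^2 + 12*k + 21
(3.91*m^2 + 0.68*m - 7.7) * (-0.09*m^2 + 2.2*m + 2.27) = -0.3519*m^4 + 8.5408*m^3 + 11.0647*m^2 - 15.3964*m - 17.479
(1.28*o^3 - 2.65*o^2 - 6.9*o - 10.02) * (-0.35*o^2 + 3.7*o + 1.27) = -0.448*o^5 + 5.6635*o^4 - 5.7644*o^3 - 25.3885*o^2 - 45.837*o - 12.7254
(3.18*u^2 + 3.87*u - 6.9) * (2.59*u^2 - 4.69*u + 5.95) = 8.2362*u^4 - 4.8909*u^3 - 17.1003*u^2 + 55.3875*u - 41.055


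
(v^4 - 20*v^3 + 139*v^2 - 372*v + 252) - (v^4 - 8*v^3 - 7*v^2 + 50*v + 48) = -12*v^3 + 146*v^2 - 422*v + 204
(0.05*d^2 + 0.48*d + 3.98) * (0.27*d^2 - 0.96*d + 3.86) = 0.0135*d^4 + 0.0816*d^3 + 0.8068*d^2 - 1.968*d + 15.3628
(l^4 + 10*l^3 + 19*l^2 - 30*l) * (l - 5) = l^5 + 5*l^4 - 31*l^3 - 125*l^2 + 150*l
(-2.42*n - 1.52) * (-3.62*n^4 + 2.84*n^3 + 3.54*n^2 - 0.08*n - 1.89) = 8.7604*n^5 - 1.3704*n^4 - 12.8836*n^3 - 5.1872*n^2 + 4.6954*n + 2.8728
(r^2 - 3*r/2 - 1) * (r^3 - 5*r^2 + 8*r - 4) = r^5 - 13*r^4/2 + 29*r^3/2 - 11*r^2 - 2*r + 4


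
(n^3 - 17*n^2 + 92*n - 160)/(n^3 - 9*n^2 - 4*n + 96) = (n - 5)/(n + 3)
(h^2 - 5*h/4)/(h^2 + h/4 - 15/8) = 2*h/(2*h + 3)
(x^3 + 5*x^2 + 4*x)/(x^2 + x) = x + 4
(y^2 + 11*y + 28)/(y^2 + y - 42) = (y + 4)/(y - 6)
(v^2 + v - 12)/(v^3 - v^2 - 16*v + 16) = (v - 3)/(v^2 - 5*v + 4)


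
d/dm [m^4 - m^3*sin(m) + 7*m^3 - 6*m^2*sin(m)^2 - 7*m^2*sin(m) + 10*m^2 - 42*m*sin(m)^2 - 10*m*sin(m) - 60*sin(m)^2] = -m^3*cos(m) + 4*m^3 - 3*m^2*sin(m) - 6*m^2*sin(2*m) - 7*m^2*cos(m) + 21*m^2 - 12*m*sin(m)^2 - 14*m*sin(m) - 42*m*sin(2*m) - 10*m*cos(m) + 20*m - 42*sin(m)^2 - 10*sin(m) - 60*sin(2*m)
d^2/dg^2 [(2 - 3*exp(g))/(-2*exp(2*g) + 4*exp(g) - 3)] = (12*exp(4*g) - 8*exp(3*g) - 60*exp(2*g) + 52*exp(g) + 3)*exp(g)/(8*exp(6*g) - 48*exp(5*g) + 132*exp(4*g) - 208*exp(3*g) + 198*exp(2*g) - 108*exp(g) + 27)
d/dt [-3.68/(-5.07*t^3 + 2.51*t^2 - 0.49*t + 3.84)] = (-55.9728*t^2 + 18.4736*t - 1.8032)/(5.07*t^3 - 2.51*t^2 + 0.49*t - 3.84)^2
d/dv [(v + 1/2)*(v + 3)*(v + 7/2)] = 3*v^2 + 14*v + 55/4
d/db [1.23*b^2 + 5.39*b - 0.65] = 2.46*b + 5.39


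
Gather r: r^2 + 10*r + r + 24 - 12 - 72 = r^2 + 11*r - 60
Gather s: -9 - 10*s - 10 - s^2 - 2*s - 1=-s^2 - 12*s - 20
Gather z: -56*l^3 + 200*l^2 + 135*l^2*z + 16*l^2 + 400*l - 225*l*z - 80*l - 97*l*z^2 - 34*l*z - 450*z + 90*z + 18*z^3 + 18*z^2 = -56*l^3 + 216*l^2 + 320*l + 18*z^3 + z^2*(18 - 97*l) + z*(135*l^2 - 259*l - 360)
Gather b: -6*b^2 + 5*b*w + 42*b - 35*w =-6*b^2 + b*(5*w + 42) - 35*w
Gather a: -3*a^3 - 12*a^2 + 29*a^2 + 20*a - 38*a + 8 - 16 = -3*a^3 + 17*a^2 - 18*a - 8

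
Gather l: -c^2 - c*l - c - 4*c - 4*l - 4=-c^2 - 5*c + l*(-c - 4) - 4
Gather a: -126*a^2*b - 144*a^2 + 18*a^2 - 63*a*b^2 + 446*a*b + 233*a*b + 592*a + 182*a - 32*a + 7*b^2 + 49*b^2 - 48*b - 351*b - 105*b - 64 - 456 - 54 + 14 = a^2*(-126*b - 126) + a*(-63*b^2 + 679*b + 742) + 56*b^2 - 504*b - 560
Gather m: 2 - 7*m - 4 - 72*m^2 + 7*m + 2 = -72*m^2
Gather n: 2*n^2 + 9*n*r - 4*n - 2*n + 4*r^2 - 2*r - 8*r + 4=2*n^2 + n*(9*r - 6) + 4*r^2 - 10*r + 4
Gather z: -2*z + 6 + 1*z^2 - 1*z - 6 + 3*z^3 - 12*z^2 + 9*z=3*z^3 - 11*z^2 + 6*z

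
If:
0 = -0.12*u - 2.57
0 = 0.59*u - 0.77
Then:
No Solution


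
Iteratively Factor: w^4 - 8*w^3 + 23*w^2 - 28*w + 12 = (w - 2)*(w^3 - 6*w^2 + 11*w - 6) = (w - 3)*(w - 2)*(w^2 - 3*w + 2) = (w - 3)*(w - 2)^2*(w - 1)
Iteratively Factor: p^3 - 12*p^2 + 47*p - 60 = (p - 5)*(p^2 - 7*p + 12) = (p - 5)*(p - 3)*(p - 4)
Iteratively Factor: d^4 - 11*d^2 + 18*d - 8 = (d - 2)*(d^3 + 2*d^2 - 7*d + 4) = (d - 2)*(d - 1)*(d^2 + 3*d - 4) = (d - 2)*(d - 1)^2*(d + 4)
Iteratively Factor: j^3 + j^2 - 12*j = (j + 4)*(j^2 - 3*j) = (j - 3)*(j + 4)*(j)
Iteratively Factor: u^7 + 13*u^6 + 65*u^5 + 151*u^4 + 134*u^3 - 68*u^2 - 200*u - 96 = (u + 2)*(u^6 + 11*u^5 + 43*u^4 + 65*u^3 + 4*u^2 - 76*u - 48) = (u + 2)*(u + 4)*(u^5 + 7*u^4 + 15*u^3 + 5*u^2 - 16*u - 12) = (u + 2)*(u + 3)*(u + 4)*(u^4 + 4*u^3 + 3*u^2 - 4*u - 4) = (u + 2)^2*(u + 3)*(u + 4)*(u^3 + 2*u^2 - u - 2) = (u + 1)*(u + 2)^2*(u + 3)*(u + 4)*(u^2 + u - 2) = (u + 1)*(u + 2)^3*(u + 3)*(u + 4)*(u - 1)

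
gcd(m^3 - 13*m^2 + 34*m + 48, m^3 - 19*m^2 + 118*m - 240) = m^2 - 14*m + 48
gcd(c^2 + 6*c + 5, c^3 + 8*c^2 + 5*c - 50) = c + 5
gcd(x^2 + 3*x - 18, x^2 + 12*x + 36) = x + 6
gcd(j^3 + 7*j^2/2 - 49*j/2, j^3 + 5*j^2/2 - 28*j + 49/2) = j^2 + 7*j/2 - 49/2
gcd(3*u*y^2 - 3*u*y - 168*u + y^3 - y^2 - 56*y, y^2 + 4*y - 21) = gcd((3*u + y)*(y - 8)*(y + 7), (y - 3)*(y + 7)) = y + 7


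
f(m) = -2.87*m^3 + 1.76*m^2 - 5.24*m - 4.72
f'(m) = -8.61*m^2 + 3.52*m - 5.24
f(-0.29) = -2.98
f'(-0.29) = -6.98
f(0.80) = -9.26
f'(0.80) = -7.93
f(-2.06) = 38.63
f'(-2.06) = -49.03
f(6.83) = -872.82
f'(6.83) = -382.85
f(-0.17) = -3.76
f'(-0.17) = -6.09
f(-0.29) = -2.98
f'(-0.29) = -6.98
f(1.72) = -23.13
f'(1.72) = -24.66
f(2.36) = -45.01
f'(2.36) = -44.89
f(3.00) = -82.09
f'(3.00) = -72.17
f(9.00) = -2001.55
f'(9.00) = -670.97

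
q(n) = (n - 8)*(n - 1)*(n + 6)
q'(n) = (n - 8)*(n - 1) + (n - 8)*(n + 6) + (n - 1)*(n + 6)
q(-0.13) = 53.93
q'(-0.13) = -45.17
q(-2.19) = 123.85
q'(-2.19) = -18.47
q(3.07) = -92.56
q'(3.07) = -36.15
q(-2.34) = 126.40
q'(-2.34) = -15.53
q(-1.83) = 116.00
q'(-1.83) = -24.97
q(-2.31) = 125.93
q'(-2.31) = -16.13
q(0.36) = 31.10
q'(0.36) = -47.77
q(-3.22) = 131.63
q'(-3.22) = 4.43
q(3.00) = -90.00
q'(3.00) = -37.00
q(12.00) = 792.00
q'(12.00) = 314.00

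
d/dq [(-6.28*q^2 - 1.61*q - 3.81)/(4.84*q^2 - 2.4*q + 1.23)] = (22.8644*q^2 + 21.432*q - 11.1243)/(23.4256*q^4 - 23.232*q^3 + 17.6664*q^2 - 5.904*q + 1.5129)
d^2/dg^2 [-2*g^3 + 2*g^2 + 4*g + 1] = 4 - 12*g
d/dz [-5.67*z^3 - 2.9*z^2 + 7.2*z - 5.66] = -17.01*z^2 - 5.8*z + 7.2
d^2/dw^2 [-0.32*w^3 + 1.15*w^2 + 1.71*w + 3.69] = 2.3 - 1.92*w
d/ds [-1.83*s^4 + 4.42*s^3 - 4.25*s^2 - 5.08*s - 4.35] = -7.32*s^3 + 13.26*s^2 - 8.5*s - 5.08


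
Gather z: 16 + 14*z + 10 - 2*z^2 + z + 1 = -2*z^2 + 15*z + 27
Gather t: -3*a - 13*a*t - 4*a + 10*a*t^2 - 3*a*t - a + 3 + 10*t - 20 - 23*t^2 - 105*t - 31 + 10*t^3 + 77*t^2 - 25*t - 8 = -8*a + 10*t^3 + t^2*(10*a + 54) + t*(-16*a - 120) - 56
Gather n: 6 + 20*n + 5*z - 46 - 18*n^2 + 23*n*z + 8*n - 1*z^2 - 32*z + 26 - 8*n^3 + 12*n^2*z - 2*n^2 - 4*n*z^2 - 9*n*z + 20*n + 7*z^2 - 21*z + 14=-8*n^3 + n^2*(12*z - 20) + n*(-4*z^2 + 14*z + 48) + 6*z^2 - 48*z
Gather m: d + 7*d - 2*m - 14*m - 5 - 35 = 8*d - 16*m - 40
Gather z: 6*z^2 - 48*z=6*z^2 - 48*z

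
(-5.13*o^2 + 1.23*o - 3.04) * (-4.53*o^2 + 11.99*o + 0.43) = 23.2389*o^4 - 67.0806*o^3 + 26.313*o^2 - 35.9207*o - 1.3072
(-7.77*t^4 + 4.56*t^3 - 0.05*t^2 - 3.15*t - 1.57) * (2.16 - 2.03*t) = 15.7731*t^5 - 26.04*t^4 + 9.9511*t^3 + 6.2865*t^2 - 3.6169*t - 3.3912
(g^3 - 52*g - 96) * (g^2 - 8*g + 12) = g^5 - 8*g^4 - 40*g^3 + 320*g^2 + 144*g - 1152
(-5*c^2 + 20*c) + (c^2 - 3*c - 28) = -4*c^2 + 17*c - 28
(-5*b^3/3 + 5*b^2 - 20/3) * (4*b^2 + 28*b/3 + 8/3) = -20*b^5/3 + 40*b^4/9 + 380*b^3/9 - 40*b^2/3 - 560*b/9 - 160/9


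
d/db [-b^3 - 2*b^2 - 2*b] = -3*b^2 - 4*b - 2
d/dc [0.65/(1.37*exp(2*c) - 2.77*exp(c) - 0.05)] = (1.8005 - 1.781*exp(c))*exp(c)/(-1.37*exp(2*c) + 2.77*exp(c) + 0.05)^2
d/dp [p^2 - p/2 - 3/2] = 2*p - 1/2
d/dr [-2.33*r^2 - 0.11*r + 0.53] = -4.66*r - 0.11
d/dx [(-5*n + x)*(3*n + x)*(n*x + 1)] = -15*n^3 - 4*n^2*x + 3*n*x^2 - 2*n + 2*x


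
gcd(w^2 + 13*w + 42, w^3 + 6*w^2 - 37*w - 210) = w + 7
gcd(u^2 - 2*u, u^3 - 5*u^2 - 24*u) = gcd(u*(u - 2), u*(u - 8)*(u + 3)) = u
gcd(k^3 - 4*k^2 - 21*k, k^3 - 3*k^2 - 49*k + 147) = k - 7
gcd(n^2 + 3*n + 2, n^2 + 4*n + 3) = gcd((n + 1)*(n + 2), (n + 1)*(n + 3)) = n + 1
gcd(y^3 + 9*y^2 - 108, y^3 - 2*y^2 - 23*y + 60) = y - 3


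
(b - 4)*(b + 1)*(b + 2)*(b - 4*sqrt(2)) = b^4 - 4*sqrt(2)*b^3 - b^3 - 10*b^2 + 4*sqrt(2)*b^2 - 8*b + 40*sqrt(2)*b + 32*sqrt(2)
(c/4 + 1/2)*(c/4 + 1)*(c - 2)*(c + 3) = c^4/16 + 7*c^3/16 + c^2/2 - 7*c/4 - 3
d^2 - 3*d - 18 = (d - 6)*(d + 3)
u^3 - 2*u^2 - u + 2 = (u - 2)*(u - 1)*(u + 1)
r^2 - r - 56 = (r - 8)*(r + 7)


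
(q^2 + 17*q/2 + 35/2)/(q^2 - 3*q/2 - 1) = (2*q^2 + 17*q + 35)/(2*q^2 - 3*q - 2)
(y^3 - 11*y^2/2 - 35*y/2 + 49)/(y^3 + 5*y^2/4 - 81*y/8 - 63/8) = 4*(y^2 - 9*y + 14)/(4*y^2 - 9*y - 9)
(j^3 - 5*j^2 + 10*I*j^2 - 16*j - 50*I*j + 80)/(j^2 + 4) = (j^2 + j*(-5 + 8*I) - 40*I)/(j - 2*I)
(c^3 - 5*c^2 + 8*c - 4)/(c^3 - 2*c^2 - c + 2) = (c - 2)/(c + 1)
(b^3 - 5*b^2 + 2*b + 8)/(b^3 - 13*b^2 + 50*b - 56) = (b + 1)/(b - 7)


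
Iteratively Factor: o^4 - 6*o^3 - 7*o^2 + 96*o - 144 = (o - 3)*(o^3 - 3*o^2 - 16*o + 48) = (o - 3)^2*(o^2 - 16) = (o - 3)^2*(o + 4)*(o - 4)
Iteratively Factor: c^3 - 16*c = (c)*(c^2 - 16) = c*(c + 4)*(c - 4)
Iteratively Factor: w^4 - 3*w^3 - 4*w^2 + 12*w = (w)*(w^3 - 3*w^2 - 4*w + 12) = w*(w + 2)*(w^2 - 5*w + 6) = w*(w - 2)*(w + 2)*(w - 3)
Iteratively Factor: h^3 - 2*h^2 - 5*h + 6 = (h - 3)*(h^2 + h - 2) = (h - 3)*(h + 2)*(h - 1)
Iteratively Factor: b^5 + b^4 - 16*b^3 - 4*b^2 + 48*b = (b + 4)*(b^4 - 3*b^3 - 4*b^2 + 12*b) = b*(b + 4)*(b^3 - 3*b^2 - 4*b + 12) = b*(b - 3)*(b + 4)*(b^2 - 4) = b*(b - 3)*(b - 2)*(b + 4)*(b + 2)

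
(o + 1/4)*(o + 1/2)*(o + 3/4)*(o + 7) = o^4 + 17*o^3/2 + 179*o^2/16 + 157*o/32 + 21/32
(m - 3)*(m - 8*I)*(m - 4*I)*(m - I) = m^4 - 3*m^3 - 13*I*m^3 - 44*m^2 + 39*I*m^2 + 132*m + 32*I*m - 96*I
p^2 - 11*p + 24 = (p - 8)*(p - 3)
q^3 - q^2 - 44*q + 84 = (q - 6)*(q - 2)*(q + 7)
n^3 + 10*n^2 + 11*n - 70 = (n - 2)*(n + 5)*(n + 7)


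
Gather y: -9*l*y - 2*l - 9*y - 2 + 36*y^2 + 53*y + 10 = -2*l + 36*y^2 + y*(44 - 9*l) + 8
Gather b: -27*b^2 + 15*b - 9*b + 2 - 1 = -27*b^2 + 6*b + 1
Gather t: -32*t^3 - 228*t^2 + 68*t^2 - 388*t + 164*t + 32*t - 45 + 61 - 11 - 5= -32*t^3 - 160*t^2 - 192*t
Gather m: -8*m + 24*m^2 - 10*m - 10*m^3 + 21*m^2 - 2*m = -10*m^3 + 45*m^2 - 20*m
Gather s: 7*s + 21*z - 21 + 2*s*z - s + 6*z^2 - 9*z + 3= s*(2*z + 6) + 6*z^2 + 12*z - 18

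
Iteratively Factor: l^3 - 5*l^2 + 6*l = (l - 2)*(l^2 - 3*l) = l*(l - 2)*(l - 3)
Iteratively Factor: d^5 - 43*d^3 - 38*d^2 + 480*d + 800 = (d + 4)*(d^4 - 4*d^3 - 27*d^2 + 70*d + 200) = (d - 5)*(d + 4)*(d^3 + d^2 - 22*d - 40) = (d - 5)*(d + 4)^2*(d^2 - 3*d - 10) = (d - 5)*(d + 2)*(d + 4)^2*(d - 5)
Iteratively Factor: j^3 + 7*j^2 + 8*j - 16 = (j + 4)*(j^2 + 3*j - 4) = (j + 4)^2*(j - 1)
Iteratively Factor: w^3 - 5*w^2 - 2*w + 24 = (w - 4)*(w^2 - w - 6) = (w - 4)*(w - 3)*(w + 2)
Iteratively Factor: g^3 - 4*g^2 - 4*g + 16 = (g - 2)*(g^2 - 2*g - 8) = (g - 2)*(g + 2)*(g - 4)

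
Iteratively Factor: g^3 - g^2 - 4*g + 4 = (g + 2)*(g^2 - 3*g + 2) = (g - 1)*(g + 2)*(g - 2)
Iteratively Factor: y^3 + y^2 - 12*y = (y)*(y^2 + y - 12) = y*(y + 4)*(y - 3)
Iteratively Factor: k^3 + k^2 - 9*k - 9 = (k + 3)*(k^2 - 2*k - 3) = (k + 1)*(k + 3)*(k - 3)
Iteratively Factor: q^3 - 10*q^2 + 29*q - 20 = (q - 5)*(q^2 - 5*q + 4) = (q - 5)*(q - 4)*(q - 1)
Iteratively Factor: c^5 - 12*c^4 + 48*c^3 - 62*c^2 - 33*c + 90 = (c - 2)*(c^4 - 10*c^3 + 28*c^2 - 6*c - 45) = (c - 3)*(c - 2)*(c^3 - 7*c^2 + 7*c + 15) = (c - 3)^2*(c - 2)*(c^2 - 4*c - 5) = (c - 3)^2*(c - 2)*(c + 1)*(c - 5)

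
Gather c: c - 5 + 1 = c - 4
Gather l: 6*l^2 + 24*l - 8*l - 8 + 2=6*l^2 + 16*l - 6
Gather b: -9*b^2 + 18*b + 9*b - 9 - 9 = -9*b^2 + 27*b - 18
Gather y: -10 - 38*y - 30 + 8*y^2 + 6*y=8*y^2 - 32*y - 40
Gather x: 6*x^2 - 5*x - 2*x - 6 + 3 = 6*x^2 - 7*x - 3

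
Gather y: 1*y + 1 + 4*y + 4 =5*y + 5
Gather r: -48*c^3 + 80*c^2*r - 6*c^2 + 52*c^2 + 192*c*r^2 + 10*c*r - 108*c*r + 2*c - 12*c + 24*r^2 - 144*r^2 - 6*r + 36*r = -48*c^3 + 46*c^2 - 10*c + r^2*(192*c - 120) + r*(80*c^2 - 98*c + 30)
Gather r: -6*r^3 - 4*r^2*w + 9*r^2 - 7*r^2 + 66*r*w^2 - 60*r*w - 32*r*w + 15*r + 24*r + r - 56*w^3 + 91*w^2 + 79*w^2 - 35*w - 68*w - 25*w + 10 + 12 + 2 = -6*r^3 + r^2*(2 - 4*w) + r*(66*w^2 - 92*w + 40) - 56*w^3 + 170*w^2 - 128*w + 24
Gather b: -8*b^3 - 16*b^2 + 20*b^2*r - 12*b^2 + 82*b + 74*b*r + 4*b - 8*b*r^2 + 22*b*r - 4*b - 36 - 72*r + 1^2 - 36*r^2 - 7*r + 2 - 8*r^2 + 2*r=-8*b^3 + b^2*(20*r - 28) + b*(-8*r^2 + 96*r + 82) - 44*r^2 - 77*r - 33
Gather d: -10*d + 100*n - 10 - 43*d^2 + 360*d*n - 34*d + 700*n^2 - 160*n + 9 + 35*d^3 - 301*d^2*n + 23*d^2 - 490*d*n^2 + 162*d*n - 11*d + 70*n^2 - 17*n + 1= 35*d^3 + d^2*(-301*n - 20) + d*(-490*n^2 + 522*n - 55) + 770*n^2 - 77*n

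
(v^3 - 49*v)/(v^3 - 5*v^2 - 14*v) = (v + 7)/(v + 2)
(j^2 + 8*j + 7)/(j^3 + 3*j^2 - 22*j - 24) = (j + 7)/(j^2 + 2*j - 24)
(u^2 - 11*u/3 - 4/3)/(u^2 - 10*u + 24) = (u + 1/3)/(u - 6)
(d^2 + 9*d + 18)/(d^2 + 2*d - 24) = (d + 3)/(d - 4)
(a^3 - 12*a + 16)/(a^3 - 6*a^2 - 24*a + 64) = (a - 2)/(a - 8)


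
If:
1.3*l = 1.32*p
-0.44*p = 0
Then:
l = 0.00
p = 0.00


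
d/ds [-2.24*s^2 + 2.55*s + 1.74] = 2.55 - 4.48*s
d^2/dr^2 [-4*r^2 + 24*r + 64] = -8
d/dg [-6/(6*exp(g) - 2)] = 9*exp(g)/(3*exp(g) - 1)^2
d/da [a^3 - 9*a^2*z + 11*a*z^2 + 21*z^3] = 3*a^2 - 18*a*z + 11*z^2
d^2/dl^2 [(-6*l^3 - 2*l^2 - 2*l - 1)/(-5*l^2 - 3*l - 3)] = 2*(-16*l^3 + 147*l^2 + 117*l - 6)/(125*l^6 + 225*l^5 + 360*l^4 + 297*l^3 + 216*l^2 + 81*l + 27)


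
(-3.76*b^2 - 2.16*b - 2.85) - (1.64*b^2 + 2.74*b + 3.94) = -5.4*b^2 - 4.9*b - 6.79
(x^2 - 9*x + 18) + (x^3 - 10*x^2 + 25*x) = x^3 - 9*x^2 + 16*x + 18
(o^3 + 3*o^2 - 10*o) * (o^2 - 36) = o^5 + 3*o^4 - 46*o^3 - 108*o^2 + 360*o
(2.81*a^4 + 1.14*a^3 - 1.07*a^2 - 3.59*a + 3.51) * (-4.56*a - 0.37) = -12.8136*a^5 - 6.2381*a^4 + 4.4574*a^3 + 16.7663*a^2 - 14.6773*a - 1.2987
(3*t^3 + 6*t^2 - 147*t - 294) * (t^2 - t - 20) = 3*t^5 + 3*t^4 - 213*t^3 - 267*t^2 + 3234*t + 5880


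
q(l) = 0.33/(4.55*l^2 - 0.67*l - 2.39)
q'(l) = 0.33*(0.67 - 9.1*l)/(4.55*l^2 - 0.67*l - 2.39)^2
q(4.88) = 0.00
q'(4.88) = -0.00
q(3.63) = 0.01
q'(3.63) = -0.00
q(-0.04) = -0.14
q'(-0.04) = 0.06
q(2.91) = 0.01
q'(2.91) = -0.01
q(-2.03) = 0.02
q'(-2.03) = 0.02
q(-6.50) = 0.00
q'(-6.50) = 0.00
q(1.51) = 0.05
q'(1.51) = -0.09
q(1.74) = 0.03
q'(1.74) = -0.05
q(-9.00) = 0.00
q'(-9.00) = 0.00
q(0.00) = -0.14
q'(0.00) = 0.04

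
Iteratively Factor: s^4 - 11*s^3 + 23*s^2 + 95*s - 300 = (s - 5)*(s^3 - 6*s^2 - 7*s + 60) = (s - 5)*(s - 4)*(s^2 - 2*s - 15) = (s - 5)^2*(s - 4)*(s + 3)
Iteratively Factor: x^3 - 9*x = (x + 3)*(x^2 - 3*x) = (x - 3)*(x + 3)*(x)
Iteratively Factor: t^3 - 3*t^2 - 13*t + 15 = (t + 3)*(t^2 - 6*t + 5) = (t - 1)*(t + 3)*(t - 5)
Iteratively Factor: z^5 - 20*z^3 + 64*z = (z)*(z^4 - 20*z^2 + 64) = z*(z - 4)*(z^3 + 4*z^2 - 4*z - 16) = z*(z - 4)*(z + 4)*(z^2 - 4) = z*(z - 4)*(z + 2)*(z + 4)*(z - 2)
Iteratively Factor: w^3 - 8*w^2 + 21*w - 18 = (w - 2)*(w^2 - 6*w + 9) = (w - 3)*(w - 2)*(w - 3)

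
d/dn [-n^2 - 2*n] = -2*n - 2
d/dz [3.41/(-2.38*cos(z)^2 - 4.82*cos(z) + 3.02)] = -(16.2316*cos(z) + 16.4362)*sin(z)/(2.38*cos(z)^2 + 4.82*cos(z) - 3.02)^2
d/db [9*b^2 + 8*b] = 18*b + 8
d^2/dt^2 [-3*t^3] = -18*t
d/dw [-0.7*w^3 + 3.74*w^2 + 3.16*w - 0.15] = -2.1*w^2 + 7.48*w + 3.16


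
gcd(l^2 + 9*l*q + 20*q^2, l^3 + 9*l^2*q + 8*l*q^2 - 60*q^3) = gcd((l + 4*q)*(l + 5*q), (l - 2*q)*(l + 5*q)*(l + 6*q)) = l + 5*q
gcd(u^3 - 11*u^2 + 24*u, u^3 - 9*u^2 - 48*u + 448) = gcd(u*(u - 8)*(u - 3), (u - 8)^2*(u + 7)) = u - 8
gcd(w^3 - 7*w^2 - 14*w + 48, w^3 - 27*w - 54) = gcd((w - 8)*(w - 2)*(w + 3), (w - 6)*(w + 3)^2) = w + 3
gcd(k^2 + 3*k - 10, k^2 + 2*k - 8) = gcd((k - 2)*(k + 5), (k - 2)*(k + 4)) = k - 2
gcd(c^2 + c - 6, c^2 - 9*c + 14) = c - 2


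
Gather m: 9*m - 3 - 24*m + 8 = 5 - 15*m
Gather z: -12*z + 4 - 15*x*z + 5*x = 5*x + z*(-15*x - 12) + 4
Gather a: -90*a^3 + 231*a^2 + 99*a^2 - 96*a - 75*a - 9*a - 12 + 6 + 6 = -90*a^3 + 330*a^2 - 180*a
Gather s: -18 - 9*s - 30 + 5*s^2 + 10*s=5*s^2 + s - 48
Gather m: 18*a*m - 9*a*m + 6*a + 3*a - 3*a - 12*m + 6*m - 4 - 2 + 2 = 6*a + m*(9*a - 6) - 4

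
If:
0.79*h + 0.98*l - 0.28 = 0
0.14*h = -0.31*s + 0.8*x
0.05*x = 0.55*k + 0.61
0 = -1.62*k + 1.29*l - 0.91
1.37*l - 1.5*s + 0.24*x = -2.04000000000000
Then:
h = 1.13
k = -1.06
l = -0.63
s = 0.87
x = 0.54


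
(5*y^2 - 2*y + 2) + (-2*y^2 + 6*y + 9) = 3*y^2 + 4*y + 11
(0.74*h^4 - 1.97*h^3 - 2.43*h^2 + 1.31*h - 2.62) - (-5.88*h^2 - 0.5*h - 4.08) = 0.74*h^4 - 1.97*h^3 + 3.45*h^2 + 1.81*h + 1.46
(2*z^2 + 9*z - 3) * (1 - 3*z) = -6*z^3 - 25*z^2 + 18*z - 3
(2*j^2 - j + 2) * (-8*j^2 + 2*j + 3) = -16*j^4 + 12*j^3 - 12*j^2 + j + 6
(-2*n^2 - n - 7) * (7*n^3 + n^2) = -14*n^5 - 9*n^4 - 50*n^3 - 7*n^2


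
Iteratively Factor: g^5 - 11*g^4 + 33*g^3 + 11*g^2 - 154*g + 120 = (g - 1)*(g^4 - 10*g^3 + 23*g^2 + 34*g - 120) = (g - 5)*(g - 1)*(g^3 - 5*g^2 - 2*g + 24) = (g - 5)*(g - 4)*(g - 1)*(g^2 - g - 6) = (g - 5)*(g - 4)*(g - 1)*(g + 2)*(g - 3)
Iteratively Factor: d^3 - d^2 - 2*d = (d)*(d^2 - d - 2) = d*(d + 1)*(d - 2)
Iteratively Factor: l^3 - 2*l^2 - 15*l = (l - 5)*(l^2 + 3*l) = (l - 5)*(l + 3)*(l)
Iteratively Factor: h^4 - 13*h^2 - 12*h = (h)*(h^3 - 13*h - 12) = h*(h - 4)*(h^2 + 4*h + 3) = h*(h - 4)*(h + 3)*(h + 1)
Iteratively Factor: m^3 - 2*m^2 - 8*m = (m - 4)*(m^2 + 2*m) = (m - 4)*(m + 2)*(m)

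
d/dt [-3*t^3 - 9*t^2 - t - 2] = -9*t^2 - 18*t - 1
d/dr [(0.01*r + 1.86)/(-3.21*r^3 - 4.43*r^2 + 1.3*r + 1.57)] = (0.0642*r^3 + 17.9561*r^2 + 16.4796*r - 2.4023)/(10.3041*r^6 + 28.4406*r^5 + 11.2789*r^4 - 21.5974*r^3 - 12.2202*r^2 + 4.082*r + 2.4649)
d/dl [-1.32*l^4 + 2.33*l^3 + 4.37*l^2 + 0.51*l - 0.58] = -5.28*l^3 + 6.99*l^2 + 8.74*l + 0.51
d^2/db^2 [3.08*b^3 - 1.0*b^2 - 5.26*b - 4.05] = 18.48*b - 2.0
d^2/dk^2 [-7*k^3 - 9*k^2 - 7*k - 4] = -42*k - 18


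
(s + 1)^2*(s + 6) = s^3 + 8*s^2 + 13*s + 6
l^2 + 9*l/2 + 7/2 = (l + 1)*(l + 7/2)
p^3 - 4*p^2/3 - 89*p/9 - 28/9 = (p - 4)*(p + 1/3)*(p + 7/3)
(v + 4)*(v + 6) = v^2 + 10*v + 24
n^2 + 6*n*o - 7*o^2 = (n - o)*(n + 7*o)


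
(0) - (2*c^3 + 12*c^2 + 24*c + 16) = -2*c^3 - 12*c^2 - 24*c - 16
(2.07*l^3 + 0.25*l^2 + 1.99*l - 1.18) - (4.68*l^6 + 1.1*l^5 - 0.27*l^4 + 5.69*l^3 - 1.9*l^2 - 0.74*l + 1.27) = -4.68*l^6 - 1.1*l^5 + 0.27*l^4 - 3.62*l^3 + 2.15*l^2 + 2.73*l - 2.45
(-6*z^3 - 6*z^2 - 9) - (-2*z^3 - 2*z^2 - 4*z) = -4*z^3 - 4*z^2 + 4*z - 9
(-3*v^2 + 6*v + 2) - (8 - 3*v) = -3*v^2 + 9*v - 6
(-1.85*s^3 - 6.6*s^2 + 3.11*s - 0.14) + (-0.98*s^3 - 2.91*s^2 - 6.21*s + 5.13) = -2.83*s^3 - 9.51*s^2 - 3.1*s + 4.99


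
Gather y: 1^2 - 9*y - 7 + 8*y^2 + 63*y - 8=8*y^2 + 54*y - 14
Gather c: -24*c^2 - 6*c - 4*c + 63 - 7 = -24*c^2 - 10*c + 56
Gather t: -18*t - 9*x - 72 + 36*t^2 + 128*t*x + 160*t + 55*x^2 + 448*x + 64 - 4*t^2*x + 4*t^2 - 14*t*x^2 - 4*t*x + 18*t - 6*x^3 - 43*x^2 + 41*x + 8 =t^2*(40 - 4*x) + t*(-14*x^2 + 124*x + 160) - 6*x^3 + 12*x^2 + 480*x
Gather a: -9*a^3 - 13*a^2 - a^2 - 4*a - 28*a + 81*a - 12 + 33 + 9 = -9*a^3 - 14*a^2 + 49*a + 30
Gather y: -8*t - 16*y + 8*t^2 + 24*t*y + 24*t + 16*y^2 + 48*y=8*t^2 + 16*t + 16*y^2 + y*(24*t + 32)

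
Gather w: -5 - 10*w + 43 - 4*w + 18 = 56 - 14*w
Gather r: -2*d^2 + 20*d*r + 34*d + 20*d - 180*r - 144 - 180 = -2*d^2 + 54*d + r*(20*d - 180) - 324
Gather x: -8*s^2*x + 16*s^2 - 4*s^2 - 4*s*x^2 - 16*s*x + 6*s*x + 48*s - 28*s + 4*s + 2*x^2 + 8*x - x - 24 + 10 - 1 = 12*s^2 + 24*s + x^2*(2 - 4*s) + x*(-8*s^2 - 10*s + 7) - 15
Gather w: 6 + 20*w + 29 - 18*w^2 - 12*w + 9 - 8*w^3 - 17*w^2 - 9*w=-8*w^3 - 35*w^2 - w + 44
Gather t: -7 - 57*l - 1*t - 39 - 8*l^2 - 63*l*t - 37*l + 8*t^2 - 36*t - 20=-8*l^2 - 94*l + 8*t^2 + t*(-63*l - 37) - 66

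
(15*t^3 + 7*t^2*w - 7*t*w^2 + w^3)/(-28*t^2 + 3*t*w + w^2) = (15*t^3 + 7*t^2*w - 7*t*w^2 + w^3)/(-28*t^2 + 3*t*w + w^2)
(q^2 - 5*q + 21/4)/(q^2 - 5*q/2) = (4*q^2 - 20*q + 21)/(2*q*(2*q - 5))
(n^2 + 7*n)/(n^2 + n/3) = 3*(n + 7)/(3*n + 1)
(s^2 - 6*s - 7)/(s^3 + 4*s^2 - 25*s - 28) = (s - 7)/(s^2 + 3*s - 28)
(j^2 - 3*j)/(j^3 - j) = (j - 3)/(j^2 - 1)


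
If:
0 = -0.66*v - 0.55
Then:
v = -0.83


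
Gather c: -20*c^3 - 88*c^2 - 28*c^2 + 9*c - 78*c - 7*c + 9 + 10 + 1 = -20*c^3 - 116*c^2 - 76*c + 20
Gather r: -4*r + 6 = 6 - 4*r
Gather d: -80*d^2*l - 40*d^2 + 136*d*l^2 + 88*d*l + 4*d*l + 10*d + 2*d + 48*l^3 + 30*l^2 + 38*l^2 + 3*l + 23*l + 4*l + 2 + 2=d^2*(-80*l - 40) + d*(136*l^2 + 92*l + 12) + 48*l^3 + 68*l^2 + 30*l + 4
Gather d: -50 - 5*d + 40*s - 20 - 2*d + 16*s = -7*d + 56*s - 70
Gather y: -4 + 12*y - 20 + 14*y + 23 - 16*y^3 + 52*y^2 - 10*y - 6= -16*y^3 + 52*y^2 + 16*y - 7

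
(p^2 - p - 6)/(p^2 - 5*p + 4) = (p^2 - p - 6)/(p^2 - 5*p + 4)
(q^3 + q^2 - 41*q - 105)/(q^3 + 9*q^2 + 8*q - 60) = (q^2 - 4*q - 21)/(q^2 + 4*q - 12)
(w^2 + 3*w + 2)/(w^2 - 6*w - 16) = (w + 1)/(w - 8)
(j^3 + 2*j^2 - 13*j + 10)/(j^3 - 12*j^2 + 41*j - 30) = (j^2 + 3*j - 10)/(j^2 - 11*j + 30)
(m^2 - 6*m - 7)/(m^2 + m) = (m - 7)/m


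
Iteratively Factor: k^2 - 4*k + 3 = (k - 3)*(k - 1)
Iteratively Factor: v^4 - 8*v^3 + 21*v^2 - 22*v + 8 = (v - 2)*(v^3 - 6*v^2 + 9*v - 4) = (v - 4)*(v - 2)*(v^2 - 2*v + 1) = (v - 4)*(v - 2)*(v - 1)*(v - 1)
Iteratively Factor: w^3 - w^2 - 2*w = (w - 2)*(w^2 + w) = (w - 2)*(w + 1)*(w)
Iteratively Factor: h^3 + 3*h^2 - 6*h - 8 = (h + 4)*(h^2 - h - 2) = (h - 2)*(h + 4)*(h + 1)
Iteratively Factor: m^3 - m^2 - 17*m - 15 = (m + 3)*(m^2 - 4*m - 5) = (m + 1)*(m + 3)*(m - 5)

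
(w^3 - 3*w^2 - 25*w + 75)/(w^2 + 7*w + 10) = (w^2 - 8*w + 15)/(w + 2)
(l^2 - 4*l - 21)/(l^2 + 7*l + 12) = (l - 7)/(l + 4)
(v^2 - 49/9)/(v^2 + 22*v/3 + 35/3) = (v - 7/3)/(v + 5)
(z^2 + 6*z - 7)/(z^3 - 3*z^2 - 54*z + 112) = (z - 1)/(z^2 - 10*z + 16)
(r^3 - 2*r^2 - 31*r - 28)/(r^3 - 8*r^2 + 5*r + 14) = (r + 4)/(r - 2)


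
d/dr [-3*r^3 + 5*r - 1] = 5 - 9*r^2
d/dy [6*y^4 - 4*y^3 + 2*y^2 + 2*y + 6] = 24*y^3 - 12*y^2 + 4*y + 2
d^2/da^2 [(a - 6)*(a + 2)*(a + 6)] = 6*a + 4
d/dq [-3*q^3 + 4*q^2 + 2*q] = -9*q^2 + 8*q + 2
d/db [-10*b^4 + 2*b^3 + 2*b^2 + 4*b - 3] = -40*b^3 + 6*b^2 + 4*b + 4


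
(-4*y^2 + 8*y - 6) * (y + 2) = -4*y^3 + 10*y - 12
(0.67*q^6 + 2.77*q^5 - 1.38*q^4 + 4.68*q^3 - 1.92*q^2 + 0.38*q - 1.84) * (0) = 0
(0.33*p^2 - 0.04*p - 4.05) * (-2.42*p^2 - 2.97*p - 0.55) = -0.7986*p^4 - 0.8833*p^3 + 9.7383*p^2 + 12.0505*p + 2.2275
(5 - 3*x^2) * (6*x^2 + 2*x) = -18*x^4 - 6*x^3 + 30*x^2 + 10*x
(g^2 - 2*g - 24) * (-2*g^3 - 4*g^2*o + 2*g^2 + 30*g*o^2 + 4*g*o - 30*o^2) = -2*g^5 - 4*g^4*o + 6*g^4 + 30*g^3*o^2 + 12*g^3*o + 44*g^3 - 90*g^2*o^2 + 88*g^2*o - 48*g^2 - 660*g*o^2 - 96*g*o + 720*o^2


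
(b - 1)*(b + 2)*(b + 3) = b^3 + 4*b^2 + b - 6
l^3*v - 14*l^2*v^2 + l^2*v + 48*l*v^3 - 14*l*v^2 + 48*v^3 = (l - 8*v)*(l - 6*v)*(l*v + v)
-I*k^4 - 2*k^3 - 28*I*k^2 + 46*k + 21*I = (k - 7*I)*(k + I)*(k + 3*I)*(-I*k + 1)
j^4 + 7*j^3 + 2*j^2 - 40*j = j*(j - 2)*(j + 4)*(j + 5)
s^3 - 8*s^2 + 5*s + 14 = (s - 7)*(s - 2)*(s + 1)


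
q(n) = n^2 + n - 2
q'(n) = 2*n + 1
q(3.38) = 12.80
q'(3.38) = 7.76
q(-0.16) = -2.13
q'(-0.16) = 0.68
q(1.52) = 1.83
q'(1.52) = 4.04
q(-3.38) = 6.04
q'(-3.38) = -5.76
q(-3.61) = 7.42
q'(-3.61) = -6.22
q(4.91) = 27.02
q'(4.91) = 10.82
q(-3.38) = 6.04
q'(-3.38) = -5.76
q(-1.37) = -1.49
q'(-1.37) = -1.74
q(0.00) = -2.00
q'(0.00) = 1.00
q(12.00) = 154.00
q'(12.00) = 25.00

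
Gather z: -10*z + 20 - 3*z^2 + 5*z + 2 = -3*z^2 - 5*z + 22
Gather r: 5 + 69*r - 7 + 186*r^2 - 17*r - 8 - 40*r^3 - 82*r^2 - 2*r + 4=-40*r^3 + 104*r^2 + 50*r - 6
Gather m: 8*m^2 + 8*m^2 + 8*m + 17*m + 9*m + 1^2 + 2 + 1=16*m^2 + 34*m + 4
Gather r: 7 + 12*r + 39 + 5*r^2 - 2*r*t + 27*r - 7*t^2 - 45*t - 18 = 5*r^2 + r*(39 - 2*t) - 7*t^2 - 45*t + 28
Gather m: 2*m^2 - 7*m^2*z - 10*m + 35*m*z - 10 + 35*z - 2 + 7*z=m^2*(2 - 7*z) + m*(35*z - 10) + 42*z - 12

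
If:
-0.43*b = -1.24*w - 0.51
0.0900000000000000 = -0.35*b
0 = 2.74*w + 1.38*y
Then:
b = -0.26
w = -0.50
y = 0.99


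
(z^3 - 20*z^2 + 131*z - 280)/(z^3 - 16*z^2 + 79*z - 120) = (z - 7)/(z - 3)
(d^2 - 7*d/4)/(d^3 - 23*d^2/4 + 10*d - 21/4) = d/(d^2 - 4*d + 3)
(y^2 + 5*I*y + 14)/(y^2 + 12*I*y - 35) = (y - 2*I)/(y + 5*I)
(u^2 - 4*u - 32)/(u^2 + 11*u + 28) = (u - 8)/(u + 7)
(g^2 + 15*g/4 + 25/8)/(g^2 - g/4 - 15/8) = (2*g + 5)/(2*g - 3)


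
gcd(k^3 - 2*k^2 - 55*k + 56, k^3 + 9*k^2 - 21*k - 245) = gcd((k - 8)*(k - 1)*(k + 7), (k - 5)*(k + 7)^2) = k + 7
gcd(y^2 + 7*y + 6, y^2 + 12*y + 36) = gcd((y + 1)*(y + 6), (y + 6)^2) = y + 6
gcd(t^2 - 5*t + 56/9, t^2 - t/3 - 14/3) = t - 7/3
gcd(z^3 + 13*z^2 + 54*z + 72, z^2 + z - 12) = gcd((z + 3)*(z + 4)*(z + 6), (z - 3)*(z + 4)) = z + 4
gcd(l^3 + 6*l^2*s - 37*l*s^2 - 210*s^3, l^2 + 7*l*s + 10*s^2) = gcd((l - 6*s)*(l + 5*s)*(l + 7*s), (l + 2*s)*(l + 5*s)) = l + 5*s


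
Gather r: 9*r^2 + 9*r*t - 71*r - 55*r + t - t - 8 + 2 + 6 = 9*r^2 + r*(9*t - 126)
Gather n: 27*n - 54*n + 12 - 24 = -27*n - 12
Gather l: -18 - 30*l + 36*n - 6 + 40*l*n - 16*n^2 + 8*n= l*(40*n - 30) - 16*n^2 + 44*n - 24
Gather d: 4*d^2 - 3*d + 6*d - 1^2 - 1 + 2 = 4*d^2 + 3*d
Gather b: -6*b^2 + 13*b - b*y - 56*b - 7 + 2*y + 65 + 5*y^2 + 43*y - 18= -6*b^2 + b*(-y - 43) + 5*y^2 + 45*y + 40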